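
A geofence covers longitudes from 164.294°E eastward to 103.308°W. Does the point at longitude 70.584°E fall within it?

No

Band width going east from +164.294° to -103.308°: ((-103.308 − 164.294) mod 360) = 92.398°.
Offset of +70.584° east of the west edge: ((70.584 − 164.294) mod 360) = 266.290°.
266.290° > 92.398° ⇒ outside.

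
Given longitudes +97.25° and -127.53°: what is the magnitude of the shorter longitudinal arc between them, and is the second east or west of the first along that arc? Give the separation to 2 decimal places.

Raw difference: -127.53 − 97.25 = -224.78°.
Normalise into (−180°, 180°]: -224.78° + 360° = 135.22°.
Positive ⇒ the second point lies to the east; separation 135.22°.

135.22° east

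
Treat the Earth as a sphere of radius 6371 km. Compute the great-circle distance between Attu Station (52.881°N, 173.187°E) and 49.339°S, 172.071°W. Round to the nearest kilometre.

Δλ = -172.071 − 173.187 = -345.258°; wrapped into (−180°, 180°]: 14.742°.
Δφ = -49.339 − 52.881 = -102.220°.
a = sin²(Δφ/2) + cos φ₁ · cos φ₂ · sin²(Δλ/2) = 0.612305.
c = 2·atan2(√a, √(1−a)) = 1.79734 rad → d = 6371·c ≈ 11450.85 km.

11451 km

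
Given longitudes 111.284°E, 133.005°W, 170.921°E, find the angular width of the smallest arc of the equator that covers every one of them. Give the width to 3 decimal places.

115.711°

Sort the longitudes: -133.005°, +111.284°, +170.921°.
Eastward gaps between consecutive values (wrapping around): 244.289°, 59.637°, 56.074°.
Largest gap = 244.289° ⇒ minimal covering band is its complement: 360° − 244.289° = 115.711°.
Band runs from +111.284° eastward to -133.005°, crossing the antimeridian.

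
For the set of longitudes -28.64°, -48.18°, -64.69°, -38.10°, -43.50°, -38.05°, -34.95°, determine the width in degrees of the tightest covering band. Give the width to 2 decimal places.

36.05°

Sort the longitudes: -64.69°, -48.18°, -43.50°, -38.10°, -38.05°, -34.95°, -28.64°.
Eastward gaps between consecutive values (wrapping around): 16.51°, 4.68°, 5.40°, 0.05°, 3.10°, 6.31°, 323.95°.
Largest gap = 323.95° ⇒ minimal covering band is its complement: 360° − 323.95° = 36.05°.
Band runs from -64.69° eastward to -28.64°.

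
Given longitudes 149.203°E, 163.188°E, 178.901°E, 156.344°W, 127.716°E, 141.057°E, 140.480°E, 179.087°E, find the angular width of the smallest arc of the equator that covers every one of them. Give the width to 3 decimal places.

Sort the longitudes: -156.344°, +127.716°, +140.480°, +141.057°, +149.203°, +163.188°, +178.901°, +179.087°.
Eastward gaps between consecutive values (wrapping around): 284.060°, 12.764°, 0.577°, 8.146°, 13.985°, 15.713°, 0.186°, 24.569°.
Largest gap = 284.060° ⇒ minimal covering band is its complement: 360° − 284.060° = 75.940°.
Band runs from +127.716° eastward to -156.344°, crossing the antimeridian.

75.940°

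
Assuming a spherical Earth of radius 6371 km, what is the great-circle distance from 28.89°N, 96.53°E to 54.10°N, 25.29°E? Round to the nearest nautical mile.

Δλ = 25.29 − 96.53 = -71.24°.
Δφ = 54.10 − 28.89 = 25.21°.
a = sin²(Δφ/2) + cos φ₁ · cos φ₂ · sin²(Δλ/2) = 0.221767.
c = 2·atan2(√a, √(1−a)) = 0.98067 rad → d = 6371·c ≈ 6247.85 km ≈ 3373.57 nmi.

3374 nmi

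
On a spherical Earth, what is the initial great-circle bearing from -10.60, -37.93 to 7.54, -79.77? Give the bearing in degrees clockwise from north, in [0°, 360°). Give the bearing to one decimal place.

Δλ = -79.77 − -37.93 = -41.84°.
θ = atan2( sin Δλ · cos φ₂ , cos φ₁ · sin φ₂ − sin φ₁ · cos φ₂ · cos Δλ )
  = atan2(-0.66129, 0.26484) = -68.174° → normalised to [0°, 360°): 291.826°.

291.8°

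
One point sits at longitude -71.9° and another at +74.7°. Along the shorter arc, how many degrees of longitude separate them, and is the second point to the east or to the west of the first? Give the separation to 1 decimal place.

Raw difference: 74.7 − -71.9 = 146.6°.
Normalise into (−180°, 180°]: 146.6° stays 146.6°.
Positive ⇒ the second point lies to the east; separation 146.6°.

146.6° east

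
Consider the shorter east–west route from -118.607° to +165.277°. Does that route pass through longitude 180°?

Yes

Naïve |165.277 − -118.607| = 283.884° > 180°, so the shorter arc goes the other way round — across 180°.
Signed shortest Δλ = ((165.277 − -118.607 + 180) mod 360) − 180 = -76.116°.
Going west by 76.116° from -118.607° passes through 180° before reaching +165.277°.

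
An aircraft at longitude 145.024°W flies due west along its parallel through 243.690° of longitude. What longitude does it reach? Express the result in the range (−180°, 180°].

28.714°W

Start at -145.024°; shift −243.690° → -388.714°.
-388.714° lies outside (−180°, 180°]; add 360° → -28.714°.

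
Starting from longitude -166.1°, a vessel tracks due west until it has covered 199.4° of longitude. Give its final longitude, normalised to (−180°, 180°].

Start at -166.1°; shift −199.4° → -365.5°.
-365.5° lies outside (−180°, 180°]; add 360° → -5.5°.

-5.5°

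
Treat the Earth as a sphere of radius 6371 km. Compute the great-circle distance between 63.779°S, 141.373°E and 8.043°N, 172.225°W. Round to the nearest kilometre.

8879 km

Δλ = -172.225 − 141.373 = -313.598°; wrapped into (−180°, 180°]: 46.402°.
Δφ = 8.043 − -63.779 = 71.822°.
a = sin²(Δφ/2) + cos φ₁ · cos φ₂ · sin²(Δλ/2) = 0.411914.
c = 2·atan2(√a, √(1−a)) = 1.39370 rad → d = 6371·c ≈ 8879.27 km.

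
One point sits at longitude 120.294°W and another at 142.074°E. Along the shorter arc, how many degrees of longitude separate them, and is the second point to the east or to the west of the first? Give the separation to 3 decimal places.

Raw difference: 142.074 − -120.294 = 262.368°.
Normalise into (−180°, 180°]: 262.368° − 360° = -97.632°.
Negative ⇒ the second point lies to the west; separation 97.632°.

97.632° west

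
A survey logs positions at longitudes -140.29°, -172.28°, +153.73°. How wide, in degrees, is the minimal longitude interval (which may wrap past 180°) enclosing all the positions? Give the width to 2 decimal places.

Sort the longitudes: -172.28°, -140.29°, +153.73°.
Eastward gaps between consecutive values (wrapping around): 31.99°, 294.02°, 33.99°.
Largest gap = 294.02° ⇒ minimal covering band is its complement: 360° − 294.02° = 65.98°.
Band runs from +153.73° eastward to -140.29°, crossing the antimeridian.

65.98°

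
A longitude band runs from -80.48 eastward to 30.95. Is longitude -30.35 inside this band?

Yes

Band width going east from -80.48° to +30.95°: ((30.95 − -80.48) mod 360) = 111.43°.
Offset of -30.35° east of the west edge: ((-30.35 − -80.48) mod 360) = 50.13°.
50.13° ≤ 111.43° ⇒ inside.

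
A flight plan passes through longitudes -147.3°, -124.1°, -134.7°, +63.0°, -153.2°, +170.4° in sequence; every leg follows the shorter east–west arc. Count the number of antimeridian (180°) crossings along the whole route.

Leg 1: -147.3° → -124.1°, shortest Δλ = 23.2° (east) — does not cross 180°.
Leg 2: -124.1° → -134.7°, shortest Δλ = -10.6° (west) — does not cross 180°.
Leg 3: -134.7° → +63.0°, shortest Δλ = -162.3° (west) — crosses 180°.
Leg 4: +63.0° → -153.2°, shortest Δλ = 143.8° (east) — crosses 180°.
Leg 5: -153.2° → +170.4°, shortest Δλ = -36.4° (west) — crosses 180°.
Total crossings: 3.

3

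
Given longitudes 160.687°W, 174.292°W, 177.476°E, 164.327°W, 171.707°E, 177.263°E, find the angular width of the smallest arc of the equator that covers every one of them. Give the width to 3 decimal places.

27.606°

Sort the longitudes: -174.292°, -164.327°, -160.687°, +171.707°, +177.263°, +177.476°.
Eastward gaps between consecutive values (wrapping around): 9.965°, 3.640°, 332.394°, 5.556°, 0.213°, 8.232°.
Largest gap = 332.394° ⇒ minimal covering band is its complement: 360° − 332.394° = 27.606°.
Band runs from +171.707° eastward to -160.687°, crossing the antimeridian.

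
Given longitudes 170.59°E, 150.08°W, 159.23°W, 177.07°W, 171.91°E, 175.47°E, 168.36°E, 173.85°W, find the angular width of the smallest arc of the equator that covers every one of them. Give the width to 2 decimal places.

Sort the longitudes: -177.07°, -173.85°, -159.23°, -150.08°, +168.36°, +170.59°, +171.91°, +175.47°.
Eastward gaps between consecutive values (wrapping around): 3.22°, 14.62°, 9.15°, 318.44°, 2.23°, 1.32°, 3.56°, 7.46°.
Largest gap = 318.44° ⇒ minimal covering band is its complement: 360° − 318.44° = 41.56°.
Band runs from +168.36° eastward to -150.08°, crossing the antimeridian.

41.56°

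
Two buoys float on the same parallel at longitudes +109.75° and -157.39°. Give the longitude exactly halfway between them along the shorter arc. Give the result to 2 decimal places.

Signed shortest Δλ from +109.75° to -157.39° is +92.86°.
Midpoint longitude = +109.75° + (+92.86°)/2 = +109.75° + 46.43° = +156.18°.
(The naïve average (+109.75 + -157.39)/2 = -23.82° is on the wrong side of the globe.)

+156.18°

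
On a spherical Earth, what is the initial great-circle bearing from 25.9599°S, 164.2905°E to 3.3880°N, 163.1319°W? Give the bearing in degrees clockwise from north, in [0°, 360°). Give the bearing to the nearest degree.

52°

Δλ = -163.1319 − 164.2905 = -327.4224°; wrapped into (−180°, 180°]: 32.5776°.
θ = atan2( sin Δλ · cos φ₂ , cos φ₁ · sin φ₂ − sin φ₁ · cos φ₂ · cos Δλ )
  = atan2(0.53750, 0.42136) = 51.906° → normalised to [0°, 360°): 51.906°.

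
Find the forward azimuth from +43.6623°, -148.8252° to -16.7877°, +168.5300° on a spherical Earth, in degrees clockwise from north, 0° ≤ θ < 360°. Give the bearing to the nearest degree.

Δλ = 168.5300 − -148.8252 = 317.3552°; wrapped into (−180°, 180°]: -42.6448°.
θ = atan2( sin Δλ · cos φ₂ , cos φ₁ · sin φ₂ − sin φ₁ · cos φ₂ · cos Δλ )
  = atan2(-0.64858, -0.69514) = -136.985° → normalised to [0°, 360°): 223.015°.

223°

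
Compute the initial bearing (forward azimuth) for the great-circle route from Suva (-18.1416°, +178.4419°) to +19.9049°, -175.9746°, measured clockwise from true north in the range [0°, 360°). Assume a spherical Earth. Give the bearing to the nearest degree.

8°

Δλ = -175.9746 − 178.4419 = -354.4165°; wrapped into (−180°, 180°]: 5.5835°.
θ = atan2( sin Δλ · cos φ₂ , cos φ₁ · sin φ₂ − sin φ₁ · cos φ₂ · cos Δλ )
  = atan2(0.09148, 0.61491) = 8.462° → normalised to [0°, 360°): 8.462°.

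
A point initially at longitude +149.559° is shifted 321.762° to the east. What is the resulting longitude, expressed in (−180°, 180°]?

Start at +149.559°; shift +321.762° → +471.321°.
+471.321° lies outside (−180°, 180°]; subtract 360° → +111.321°.

+111.321°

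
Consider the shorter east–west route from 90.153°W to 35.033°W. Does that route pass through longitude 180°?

Signed shortest Δλ = ((-35.033 − -90.153 + 180) mod 360) − 180 = 55.12°.
Going east by 55.12° from -90.153° reaches -35.033° without touching 180°.

No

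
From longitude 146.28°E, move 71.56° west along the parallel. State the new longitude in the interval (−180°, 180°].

Start at +146.28°; shift −71.56° → +74.72°.
+74.72° already lies in (−180°, 180°].

74.72°E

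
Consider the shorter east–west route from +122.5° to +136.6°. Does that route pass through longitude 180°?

No

Signed shortest Δλ = ((136.6 − 122.5 + 180) mod 360) − 180 = 14.1°.
Going east by 14.1° from +122.5° reaches +136.6° without touching 180°.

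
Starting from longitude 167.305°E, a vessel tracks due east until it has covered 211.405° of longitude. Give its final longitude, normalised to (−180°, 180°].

Start at +167.305°; shift +211.405° → +378.710°.
+378.710° lies outside (−180°, 180°]; subtract 360° → +18.710°.

18.710°E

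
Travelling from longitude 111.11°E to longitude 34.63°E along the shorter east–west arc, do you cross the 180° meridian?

No

Signed shortest Δλ = ((34.63 − 111.11 + 180) mod 360) − 180 = -76.48°.
Going west by 76.48° from +111.11° reaches +34.63° without touching 180°.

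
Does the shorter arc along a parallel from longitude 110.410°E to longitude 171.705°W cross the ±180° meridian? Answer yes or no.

Naïve |-171.705 − 110.410| = 282.115° > 180°, so the shorter arc goes the other way round — across 180°.
Signed shortest Δλ = ((-171.705 − 110.410 + 180) mod 360) − 180 = 77.885°.
Going east by 77.885° from +110.410° passes through 180° before reaching -171.705°.

Yes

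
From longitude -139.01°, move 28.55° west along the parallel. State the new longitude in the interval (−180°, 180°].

Start at -139.01°; shift −28.55° → -167.56°.
-167.56° already lies in (−180°, 180°].

-167.56°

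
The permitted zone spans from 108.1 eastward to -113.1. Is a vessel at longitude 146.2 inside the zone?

Band width going east from +108.1° to -113.1°: ((-113.1 − 108.1) mod 360) = 138.8°.
Offset of +146.2° east of the west edge: ((146.2 − 108.1) mod 360) = 38.1°.
38.1° ≤ 138.8° ⇒ inside.

Yes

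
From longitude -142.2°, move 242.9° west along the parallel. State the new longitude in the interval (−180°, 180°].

-25.1°

Start at -142.2°; shift −242.9° → -385.1°.
-385.1° lies outside (−180°, 180°]; add 360° → -25.1°.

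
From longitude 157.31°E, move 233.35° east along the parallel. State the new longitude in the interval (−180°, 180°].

30.66°E

Start at +157.31°; shift +233.35° → +390.66°.
+390.66° lies outside (−180°, 180°]; subtract 360° → +30.66°.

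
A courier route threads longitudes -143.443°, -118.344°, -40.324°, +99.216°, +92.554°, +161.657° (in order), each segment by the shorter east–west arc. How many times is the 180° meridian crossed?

0

Leg 1: -143.443° → -118.344°, shortest Δλ = 25.099° (east) — does not cross 180°.
Leg 2: -118.344° → -40.324°, shortest Δλ = 78.02° (east) — does not cross 180°.
Leg 3: -40.324° → +99.216°, shortest Δλ = 139.54° (east) — does not cross 180°.
Leg 4: +99.216° → +92.554°, shortest Δλ = -6.662° (west) — does not cross 180°.
Leg 5: +92.554° → +161.657°, shortest Δλ = 69.103° (east) — does not cross 180°.
Total crossings: 0.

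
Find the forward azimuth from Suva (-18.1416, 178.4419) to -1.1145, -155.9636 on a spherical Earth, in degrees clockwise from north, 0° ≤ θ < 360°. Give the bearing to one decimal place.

58.7°

Δλ = -155.9636 − 178.4419 = -334.4055°; wrapped into (−180°, 180°]: 25.5945°.
θ = atan2( sin Δλ · cos φ₂ , cos φ₁ · sin φ₂ − sin φ₁ · cos φ₂ · cos Δλ )
  = atan2(0.43192, 0.26228) = 58.732° → normalised to [0°, 360°): 58.732°.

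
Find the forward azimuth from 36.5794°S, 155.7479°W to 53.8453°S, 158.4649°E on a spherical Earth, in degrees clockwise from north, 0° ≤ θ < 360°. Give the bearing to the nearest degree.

226°

Δλ = 158.4649 − -155.7479 = 314.2128°; wrapped into (−180°, 180°]: -45.7872°.
θ = atan2( sin Δλ · cos φ₂ , cos φ₁ · sin φ₂ − sin φ₁ · cos φ₂ · cos Δλ )
  = atan2(-0.42286, -0.40322) = -133.638° → normalised to [0°, 360°): 226.362°.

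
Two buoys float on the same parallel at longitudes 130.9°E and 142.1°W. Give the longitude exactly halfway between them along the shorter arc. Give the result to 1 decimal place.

174.4°E

Signed shortest Δλ from +130.9° to -142.1° is +87.0°.
Midpoint longitude = +130.9° + (+87.0°)/2 = +130.9° + 43.5° = +174.4°.
(The naïve average (+130.9 + -142.1)/2 = -5.6° is on the wrong side of the globe.)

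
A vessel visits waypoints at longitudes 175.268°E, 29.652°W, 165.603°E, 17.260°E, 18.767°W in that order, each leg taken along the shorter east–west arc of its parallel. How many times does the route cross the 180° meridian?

Leg 1: +175.268° → -29.652°, shortest Δλ = 155.08° (east) — crosses 180°.
Leg 2: -29.652° → +165.603°, shortest Δλ = -164.745° (west) — crosses 180°.
Leg 3: +165.603° → +17.260°, shortest Δλ = -148.343° (west) — does not cross 180°.
Leg 4: +17.260° → -18.767°, shortest Δλ = -36.027° (west) — does not cross 180°.
Total crossings: 2.

2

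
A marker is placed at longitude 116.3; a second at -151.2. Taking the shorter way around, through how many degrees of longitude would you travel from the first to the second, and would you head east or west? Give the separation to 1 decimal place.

Raw difference: -151.2 − 116.3 = -267.5°.
Normalise into (−180°, 180°]: -267.5° + 360° = 92.5°.
Positive ⇒ the second point lies to the east; separation 92.5°.

92.5° east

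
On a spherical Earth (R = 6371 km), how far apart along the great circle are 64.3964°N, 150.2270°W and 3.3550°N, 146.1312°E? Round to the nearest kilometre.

8435 km

Δλ = 146.1312 − -150.2270 = 296.3582°; wrapped into (−180°, 180°]: -63.6418°.
Δφ = 3.3550 − 64.3964 = -61.0414°.
a = sin²(Δφ/2) + cos φ₁ · cos φ₂ · sin²(Δλ/2) = 0.377845.
c = 2·atan2(√a, √(1−a)) = 1.32399 rad → d = 6371·c ≈ 8435.13 km.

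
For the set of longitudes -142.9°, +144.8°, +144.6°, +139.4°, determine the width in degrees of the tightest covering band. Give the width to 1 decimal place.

77.7°

Sort the longitudes: -142.9°, +139.4°, +144.6°, +144.8°.
Eastward gaps between consecutive values (wrapping around): 282.3°, 5.2°, 0.2°, 72.3°.
Largest gap = 282.3° ⇒ minimal covering band is its complement: 360° − 282.3° = 77.7°.
Band runs from +139.4° eastward to -142.9°, crossing the antimeridian.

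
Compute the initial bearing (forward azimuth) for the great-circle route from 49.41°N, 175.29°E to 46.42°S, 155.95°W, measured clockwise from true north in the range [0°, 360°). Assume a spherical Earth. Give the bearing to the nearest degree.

160°

Δλ = -155.95 − 175.29 = -331.24°; wrapped into (−180°, 180°]: 28.76°.
θ = atan2( sin Δλ · cos φ₂ , cos φ₁ · sin φ₂ − sin φ₁ · cos φ₂ · cos Δλ )
  = atan2(0.33168, -0.93025) = 160.376° → normalised to [0°, 360°): 160.376°.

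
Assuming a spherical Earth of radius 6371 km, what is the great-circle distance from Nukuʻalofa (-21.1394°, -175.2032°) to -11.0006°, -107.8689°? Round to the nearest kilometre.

Δλ = -107.8689 − -175.2032 = 67.3343°.
Δφ = -11.0006 − -21.1394 = 10.1388°.
a = sin²(Δφ/2) + cos φ₁ · cos φ₂ · sin²(Δλ/2) = 0.289183.
c = 2·atan2(√a, √(1−a)) = 1.13555 rad → d = 6371·c ≈ 7234.59 km.

7235 km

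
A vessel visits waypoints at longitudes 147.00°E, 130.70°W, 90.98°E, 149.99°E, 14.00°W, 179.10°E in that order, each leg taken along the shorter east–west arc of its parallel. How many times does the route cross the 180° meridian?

Leg 1: +147.00° → -130.70°, shortest Δλ = 82.3° (east) — crosses 180°.
Leg 2: -130.70° → +90.98°, shortest Δλ = -138.32° (west) — crosses 180°.
Leg 3: +90.98° → +149.99°, shortest Δλ = 59.01° (east) — does not cross 180°.
Leg 4: +149.99° → -14.00°, shortest Δλ = -163.99° (west) — does not cross 180°.
Leg 5: -14.00° → +179.10°, shortest Δλ = -166.9° (west) — crosses 180°.
Total crossings: 3.

3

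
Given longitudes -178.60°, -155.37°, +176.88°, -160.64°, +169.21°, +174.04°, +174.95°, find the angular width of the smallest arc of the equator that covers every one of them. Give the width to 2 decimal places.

Sort the longitudes: -178.60°, -160.64°, -155.37°, +169.21°, +174.04°, +174.95°, +176.88°.
Eastward gaps between consecutive values (wrapping around): 17.96°, 5.27°, 324.58°, 4.83°, 0.91°, 1.93°, 4.52°.
Largest gap = 324.58° ⇒ minimal covering band is its complement: 360° − 324.58° = 35.42°.
Band runs from +169.21° eastward to -155.37°, crossing the antimeridian.

35.42°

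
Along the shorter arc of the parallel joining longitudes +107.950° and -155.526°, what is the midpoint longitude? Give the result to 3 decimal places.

Signed shortest Δλ from +107.950° to -155.526° is +96.524°.
Midpoint longitude = +107.950° + (+96.524°)/2 = +107.950° + 48.262° = +156.212°.
(The naïve average (+107.950 + -155.526)/2 = -23.788° is on the wrong side of the globe.)

+156.212°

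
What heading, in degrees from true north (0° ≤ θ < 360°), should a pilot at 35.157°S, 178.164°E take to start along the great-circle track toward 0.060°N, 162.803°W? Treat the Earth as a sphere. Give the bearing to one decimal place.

Δλ = -162.803 − 178.164 = -340.967°; wrapped into (−180°, 180°]: 19.033°.
θ = atan2( sin Δλ · cos φ₂ , cos φ₁ · sin φ₂ − sin φ₁ · cos φ₂ · cos Δλ )
  = atan2(0.32611, 0.54520) = 30.886° → normalised to [0°, 360°): 30.886°.

30.9°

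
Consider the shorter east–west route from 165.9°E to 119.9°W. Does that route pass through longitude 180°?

Yes

Naïve |-119.9 − 165.9| = 285.8° > 180°, so the shorter arc goes the other way round — across 180°.
Signed shortest Δλ = ((-119.9 − 165.9 + 180) mod 360) − 180 = 74.2°.
Going east by 74.2° from +165.9° passes through 180° before reaching -119.9°.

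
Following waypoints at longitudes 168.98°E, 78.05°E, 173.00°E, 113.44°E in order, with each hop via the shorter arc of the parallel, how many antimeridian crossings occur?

0

Leg 1: +168.98° → +78.05°, shortest Δλ = -90.93° (west) — does not cross 180°.
Leg 2: +78.05° → +173.00°, shortest Δλ = 94.95° (east) — does not cross 180°.
Leg 3: +173.00° → +113.44°, shortest Δλ = -59.56° (west) — does not cross 180°.
Total crossings: 0.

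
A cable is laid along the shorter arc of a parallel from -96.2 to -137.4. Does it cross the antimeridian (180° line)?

No

Signed shortest Δλ = ((-137.4 − -96.2 + 180) mod 360) − 180 = -41.2°.
Going west by 41.2° from -96.2° reaches -137.4° without touching 180°.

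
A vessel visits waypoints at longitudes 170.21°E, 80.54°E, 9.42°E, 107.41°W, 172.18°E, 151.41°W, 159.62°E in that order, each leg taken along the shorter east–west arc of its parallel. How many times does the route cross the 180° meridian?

3

Leg 1: +170.21° → +80.54°, shortest Δλ = -89.67° (west) — does not cross 180°.
Leg 2: +80.54° → +9.42°, shortest Δλ = -71.12° (west) — does not cross 180°.
Leg 3: +9.42° → -107.41°, shortest Δλ = -116.83° (west) — does not cross 180°.
Leg 4: -107.41° → +172.18°, shortest Δλ = -80.41° (west) — crosses 180°.
Leg 5: +172.18° → -151.41°, shortest Δλ = 36.41° (east) — crosses 180°.
Leg 6: -151.41° → +159.62°, shortest Δλ = -48.97° (west) — crosses 180°.
Total crossings: 3.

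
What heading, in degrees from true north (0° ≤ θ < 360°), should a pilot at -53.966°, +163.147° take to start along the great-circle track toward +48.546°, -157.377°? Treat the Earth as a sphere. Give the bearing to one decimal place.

Δλ = -157.377 − 163.147 = -320.524°; wrapped into (−180°, 180°]: 39.476°.
θ = atan2( sin Δλ · cos φ₂ , cos φ₁ · sin φ₂ − sin φ₁ · cos φ₂ · cos Δλ )
  = atan2(0.42088, 0.85413) = 26.232° → normalised to [0°, 360°): 26.232°.

26.2°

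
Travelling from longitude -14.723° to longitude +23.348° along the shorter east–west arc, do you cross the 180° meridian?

Signed shortest Δλ = ((23.348 − -14.723 + 180) mod 360) − 180 = 38.071°.
Going east by 38.071° from -14.723° reaches +23.348° without touching 180°.

No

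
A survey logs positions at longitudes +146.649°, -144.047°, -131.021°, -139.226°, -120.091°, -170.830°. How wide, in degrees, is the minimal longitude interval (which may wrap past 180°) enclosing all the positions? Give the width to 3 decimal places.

93.260°

Sort the longitudes: -170.830°, -144.047°, -139.226°, -131.021°, -120.091°, +146.649°.
Eastward gaps between consecutive values (wrapping around): 26.783°, 4.821°, 8.205°, 10.930°, 266.740°, 42.521°.
Largest gap = 266.740° ⇒ minimal covering band is its complement: 360° − 266.740° = 93.260°.
Band runs from +146.649° eastward to -120.091°, crossing the antimeridian.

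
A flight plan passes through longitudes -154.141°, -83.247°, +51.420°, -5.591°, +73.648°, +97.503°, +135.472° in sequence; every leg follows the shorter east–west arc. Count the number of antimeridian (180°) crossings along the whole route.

Leg 1: -154.141° → -83.247°, shortest Δλ = 70.894° (east) — does not cross 180°.
Leg 2: -83.247° → +51.420°, shortest Δλ = 134.667° (east) — does not cross 180°.
Leg 3: +51.420° → -5.591°, shortest Δλ = -57.011° (west) — does not cross 180°.
Leg 4: -5.591° → +73.648°, shortest Δλ = 79.239° (east) — does not cross 180°.
Leg 5: +73.648° → +97.503°, shortest Δλ = 23.855° (east) — does not cross 180°.
Leg 6: +97.503° → +135.472°, shortest Δλ = 37.969° (east) — does not cross 180°.
Total crossings: 0.

0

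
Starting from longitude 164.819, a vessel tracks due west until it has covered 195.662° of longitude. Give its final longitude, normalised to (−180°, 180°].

Start at +164.819°; shift −195.662° → -30.843°.
-30.843° already lies in (−180°, 180°].

-30.843°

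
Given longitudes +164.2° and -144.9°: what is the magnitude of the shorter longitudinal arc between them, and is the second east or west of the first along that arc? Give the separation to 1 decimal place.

50.9° east

Raw difference: -144.9 − 164.2 = -309.1°.
Normalise into (−180°, 180°]: -309.1° + 360° = 50.9°.
Positive ⇒ the second point lies to the east; separation 50.9°.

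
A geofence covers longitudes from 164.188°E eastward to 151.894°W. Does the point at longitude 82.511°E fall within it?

Band width going east from +164.188° to -151.894°: ((-151.894 − 164.188) mod 360) = 43.918°.
Offset of +82.511° east of the west edge: ((82.511 − 164.188) mod 360) = 278.323°.
278.323° > 43.918° ⇒ outside.

No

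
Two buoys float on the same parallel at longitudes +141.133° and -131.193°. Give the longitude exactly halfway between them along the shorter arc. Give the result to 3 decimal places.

-175.030°

Signed shortest Δλ from +141.133° to -131.193° is +87.674°.
Midpoint longitude = +141.133° + (+87.674°)/2 = +141.133° + 43.837° = +184.970°.
Normalise into (−180°, 180°]: -175.030°.
(The naïve average (+141.133 + -131.193)/2 = 4.97° is on the wrong side of the globe.)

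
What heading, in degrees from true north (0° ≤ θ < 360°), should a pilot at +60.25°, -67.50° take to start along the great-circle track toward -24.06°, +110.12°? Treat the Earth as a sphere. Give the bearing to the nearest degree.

Δλ = 110.12 − -67.50 = 177.62°.
θ = atan2( sin Δλ · cos φ₂ , cos φ₁ · sin φ₂ − sin φ₁ · cos φ₂ · cos Δλ )
  = atan2(0.03792, 0.58978) = 3.679° → normalised to [0°, 360°): 3.679°.

4°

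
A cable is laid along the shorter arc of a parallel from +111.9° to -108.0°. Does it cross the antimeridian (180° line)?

Yes

Naïve |-108.0 − 111.9| = 219.9° > 180°, so the shorter arc goes the other way round — across 180°.
Signed shortest Δλ = ((-108.0 − 111.9 + 180) mod 360) − 180 = 140.1°.
Going east by 140.1° from +111.9° passes through 180° before reaching -108.0°.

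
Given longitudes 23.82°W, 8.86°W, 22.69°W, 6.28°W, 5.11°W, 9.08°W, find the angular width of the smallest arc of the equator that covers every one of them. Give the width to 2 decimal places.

18.71°

Sort the longitudes: -23.82°, -22.69°, -9.08°, -8.86°, -6.28°, -5.11°.
Eastward gaps between consecutive values (wrapping around): 1.13°, 13.61°, 0.22°, 2.58°, 1.17°, 341.29°.
Largest gap = 341.29° ⇒ minimal covering band is its complement: 360° − 341.29° = 18.71°.
Band runs from -23.82° eastward to -5.11°.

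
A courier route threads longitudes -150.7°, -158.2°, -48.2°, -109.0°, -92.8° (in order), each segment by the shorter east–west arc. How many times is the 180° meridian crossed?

Leg 1: -150.7° → -158.2°, shortest Δλ = -7.5° (west) — does not cross 180°.
Leg 2: -158.2° → -48.2°, shortest Δλ = 110.0° (east) — does not cross 180°.
Leg 3: -48.2° → -109.0°, shortest Δλ = -60.8° (west) — does not cross 180°.
Leg 4: -109.0° → -92.8°, shortest Δλ = 16.2° (east) — does not cross 180°.
Total crossings: 0.

0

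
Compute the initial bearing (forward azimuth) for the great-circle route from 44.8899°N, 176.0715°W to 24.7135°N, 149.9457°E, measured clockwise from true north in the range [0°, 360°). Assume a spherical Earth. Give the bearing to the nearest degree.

245°

Δλ = 149.9457 − -176.0715 = 326.0172°; wrapped into (−180°, 180°]: -33.9828°.
θ = atan2( sin Δλ · cos φ₂ , cos φ₁ · sin φ₂ − sin φ₁ · cos φ₂ · cos Δλ )
  = atan2(-0.50775, -0.23541) = -114.874° → normalised to [0°, 360°): 245.126°.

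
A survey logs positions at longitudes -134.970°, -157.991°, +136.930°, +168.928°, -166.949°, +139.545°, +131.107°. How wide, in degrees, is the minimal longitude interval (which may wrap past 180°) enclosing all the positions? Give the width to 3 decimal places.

Sort the longitudes: -166.949°, -157.991°, -134.970°, +131.107°, +136.930°, +139.545°, +168.928°.
Eastward gaps between consecutive values (wrapping around): 8.958°, 23.021°, 266.077°, 5.823°, 2.615°, 29.383°, 24.123°.
Largest gap = 266.077° ⇒ minimal covering band is its complement: 360° − 266.077° = 93.923°.
Band runs from +131.107° eastward to -134.970°, crossing the antimeridian.

93.923°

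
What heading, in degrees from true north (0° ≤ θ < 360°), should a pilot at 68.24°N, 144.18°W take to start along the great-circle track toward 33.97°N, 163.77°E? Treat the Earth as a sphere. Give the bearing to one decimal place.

Δλ = 163.77 − -144.18 = 307.95°; wrapped into (−180°, 180°]: -52.05°.
θ = atan2( sin Δλ · cos φ₂ , cos φ₁ · sin φ₂ − sin φ₁ · cos φ₂ · cos Δλ )
  = atan2(-0.65397, -0.26653) = -112.174° → normalised to [0°, 360°): 247.826°.

247.8°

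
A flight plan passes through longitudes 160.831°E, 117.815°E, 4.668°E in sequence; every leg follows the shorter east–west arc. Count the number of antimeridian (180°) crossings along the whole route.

0

Leg 1: +160.831° → +117.815°, shortest Δλ = -43.016° (west) — does not cross 180°.
Leg 2: +117.815° → +4.668°, shortest Δλ = -113.147° (west) — does not cross 180°.
Total crossings: 0.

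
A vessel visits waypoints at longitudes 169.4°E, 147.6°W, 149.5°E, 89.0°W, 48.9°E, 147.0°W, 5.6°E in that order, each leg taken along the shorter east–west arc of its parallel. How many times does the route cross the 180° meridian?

4

Leg 1: +169.4° → -147.6°, shortest Δλ = 43.0° (east) — crosses 180°.
Leg 2: -147.6° → +149.5°, shortest Δλ = -62.9° (west) — crosses 180°.
Leg 3: +149.5° → -89.0°, shortest Δλ = 121.5° (east) — crosses 180°.
Leg 4: -89.0° → +48.9°, shortest Δλ = 137.9° (east) — does not cross 180°.
Leg 5: +48.9° → -147.0°, shortest Δλ = 164.1° (east) — crosses 180°.
Leg 6: -147.0° → +5.6°, shortest Δλ = 152.6° (east) — does not cross 180°.
Total crossings: 4.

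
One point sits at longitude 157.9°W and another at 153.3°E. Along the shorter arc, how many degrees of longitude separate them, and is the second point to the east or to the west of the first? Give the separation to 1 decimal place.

Raw difference: 153.3 − -157.9 = 311.2°.
Normalise into (−180°, 180°]: 311.2° − 360° = -48.8°.
Negative ⇒ the second point lies to the west; separation 48.8°.

48.8° west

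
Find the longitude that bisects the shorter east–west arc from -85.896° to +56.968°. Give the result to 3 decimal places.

-14.464°

Signed shortest Δλ from -85.896° to +56.968° is +142.864°.
Midpoint longitude = -85.896° + (+142.864°)/2 = -85.896° + 71.432° = -14.464°.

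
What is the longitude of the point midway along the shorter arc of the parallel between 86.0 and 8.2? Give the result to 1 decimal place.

+47.1°

Signed shortest Δλ from +86.0° to +8.2° is -77.8°.
Midpoint longitude = +86.0° + (-77.8°)/2 = +86.0° − 38.9° = +47.1°.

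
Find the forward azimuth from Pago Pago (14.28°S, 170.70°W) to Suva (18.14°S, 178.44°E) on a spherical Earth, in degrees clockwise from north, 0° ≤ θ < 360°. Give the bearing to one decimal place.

248.2°

Δλ = 178.44 − -170.70 = 349.14°; wrapped into (−180°, 180°]: -10.86°.
θ = atan2( sin Δλ · cos φ₂ , cos φ₁ · sin φ₂ − sin φ₁ · cos φ₂ · cos Δλ )
  = atan2(-0.17905, -0.07152) = -111.773° → normalised to [0°, 360°): 248.227°.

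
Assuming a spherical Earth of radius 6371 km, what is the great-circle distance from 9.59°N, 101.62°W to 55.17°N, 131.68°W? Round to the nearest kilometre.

5713 km

Δλ = -131.68 − -101.62 = -30.06°.
Δφ = 55.17 − 9.59 = 45.58°.
a = sin²(Δφ/2) + cos φ₁ · cos φ₂ · sin²(Δλ/2) = 0.187916.
c = 2·atan2(√a, √(1−a)) = 0.89673 rad → d = 6371·c ≈ 5713.07 km.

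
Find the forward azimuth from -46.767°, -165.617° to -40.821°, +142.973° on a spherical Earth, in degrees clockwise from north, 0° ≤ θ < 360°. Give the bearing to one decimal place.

260.0°

Δλ = 142.973 − -165.617 = 308.590°; wrapped into (−180°, 180°]: -51.410°.
θ = atan2( sin Δλ · cos φ₂ , cos φ₁ · sin φ₂ − sin φ₁ · cos φ₂ · cos Δλ )
  = atan2(-0.59150, -0.10386) = -99.959° → normalised to [0°, 360°): 260.041°.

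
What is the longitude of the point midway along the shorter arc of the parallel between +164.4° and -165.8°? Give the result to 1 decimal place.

+179.3°

Signed shortest Δλ from +164.4° to -165.8° is +29.8°.
Midpoint longitude = +164.4° + (+29.8°)/2 = +164.4° + 14.9° = +179.3°.
(The naïve average (+164.4 + -165.8)/2 = -0.7° is on the wrong side of the globe.)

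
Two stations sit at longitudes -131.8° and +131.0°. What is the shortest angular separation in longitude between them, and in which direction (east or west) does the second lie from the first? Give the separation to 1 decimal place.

Raw difference: 131.0 − -131.8 = 262.8°.
Normalise into (−180°, 180°]: 262.8° − 360° = -97.2°.
Negative ⇒ the second point lies to the west; separation 97.2°.

97.2° west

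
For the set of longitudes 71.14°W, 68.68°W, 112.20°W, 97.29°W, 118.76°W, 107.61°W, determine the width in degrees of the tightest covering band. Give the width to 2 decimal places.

50.08°

Sort the longitudes: -118.76°, -112.20°, -107.61°, -97.29°, -71.14°, -68.68°.
Eastward gaps between consecutive values (wrapping around): 6.56°, 4.59°, 10.32°, 26.15°, 2.46°, 309.92°.
Largest gap = 309.92° ⇒ minimal covering band is its complement: 360° − 309.92° = 50.08°.
Band runs from -118.76° eastward to -68.68°.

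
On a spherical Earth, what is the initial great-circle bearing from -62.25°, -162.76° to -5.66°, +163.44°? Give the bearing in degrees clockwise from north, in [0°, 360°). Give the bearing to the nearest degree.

321°

Δλ = 163.44 − -162.76 = 326.20°; wrapped into (−180°, 180°]: -33.80°.
θ = atan2( sin Δλ · cos φ₂ , cos φ₁ · sin φ₂ − sin φ₁ · cos φ₂ · cos Δλ )
  = atan2(-0.55358, 0.68590) = -38.906° → normalised to [0°, 360°): 321.094°.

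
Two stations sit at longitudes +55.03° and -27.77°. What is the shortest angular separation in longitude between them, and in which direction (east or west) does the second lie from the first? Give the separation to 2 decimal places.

Raw difference: -27.77 − 55.03 = -82.8°.
Normalise into (−180°, 180°]: -82.8° stays -82.8°.
Negative ⇒ the second point lies to the west; separation 82.80°.

82.80° west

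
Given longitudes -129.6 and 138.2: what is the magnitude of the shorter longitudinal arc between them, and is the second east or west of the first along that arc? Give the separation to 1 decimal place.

Raw difference: 138.2 − -129.6 = 267.8°.
Normalise into (−180°, 180°]: 267.8° − 360° = -92.2°.
Negative ⇒ the second point lies to the west; separation 92.2°.

92.2° west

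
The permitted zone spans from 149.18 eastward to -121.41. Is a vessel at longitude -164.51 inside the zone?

Yes

Band width going east from +149.18° to -121.41°: ((-121.41 − 149.18) mod 360) = 89.41°.
Offset of -164.51° east of the west edge: ((-164.51 − 149.18) mod 360) = 46.31°.
46.31° ≤ 89.41° ⇒ inside.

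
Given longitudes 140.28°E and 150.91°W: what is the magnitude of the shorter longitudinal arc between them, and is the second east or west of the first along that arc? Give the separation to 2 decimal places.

68.81° east

Raw difference: -150.91 − 140.28 = -291.19°.
Normalise into (−180°, 180°]: -291.19° + 360° = 68.81°.
Positive ⇒ the second point lies to the east; separation 68.81°.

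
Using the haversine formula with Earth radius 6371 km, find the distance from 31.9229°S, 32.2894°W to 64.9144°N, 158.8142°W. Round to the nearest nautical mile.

Δλ = -158.8142 − -32.2894 = -126.5248°.
Δφ = 64.9144 − -31.9229 = 96.8373°.
a = sin²(Δφ/2) + cos φ₁ · cos φ₂ · sin²(Δλ/2) = 0.846537.
c = 2·atan2(√a, √(1−a)) = 2.33654 rad → d = 6371·c ≈ 14886.10 km ≈ 8037.85 nmi.

8038 nmi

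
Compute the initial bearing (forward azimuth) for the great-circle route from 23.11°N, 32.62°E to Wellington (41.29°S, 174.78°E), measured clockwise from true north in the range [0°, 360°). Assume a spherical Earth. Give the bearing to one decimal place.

Δλ = 174.78 − 32.62 = 142.16°.
θ = atan2( sin Δλ · cos φ₂ , cos φ₁ · sin φ₂ − sin φ₁ · cos φ₂ · cos Δλ )
  = atan2(0.46094, -0.37402) = 129.057° → normalised to [0°, 360°): 129.057°.

129.1°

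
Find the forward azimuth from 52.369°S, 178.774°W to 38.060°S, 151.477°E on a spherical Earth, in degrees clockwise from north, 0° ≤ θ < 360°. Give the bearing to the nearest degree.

Δλ = 151.477 − -178.774 = 330.251°; wrapped into (−180°, 180°]: -29.749°.
θ = atan2( sin Δλ · cos φ₂ , cos φ₁ · sin φ₂ − sin φ₁ · cos φ₂ · cos Δλ )
  = atan2(-0.39069, 0.16497) = -67.108° → normalised to [0°, 360°): 292.892°.

293°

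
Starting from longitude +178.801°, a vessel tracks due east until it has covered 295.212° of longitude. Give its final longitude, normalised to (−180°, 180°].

+114.013°

Start at +178.801°; shift +295.212° → +474.013°.
+474.013° lies outside (−180°, 180°]; subtract 360° → +114.013°.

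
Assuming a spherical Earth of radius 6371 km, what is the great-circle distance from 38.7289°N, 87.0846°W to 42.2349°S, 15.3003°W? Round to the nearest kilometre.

11552 km

Δλ = -15.3003 − -87.0846 = 71.7843°.
Δφ = -42.2349 − 38.7289 = -80.9638°.
a = sin²(Δφ/2) + cos φ₁ · cos φ₂ · sin²(Δλ/2) = 0.619991.
c = 2·atan2(√a, √(1−a)) = 1.81314 rad → d = 6371·c ≈ 11551.54 km.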